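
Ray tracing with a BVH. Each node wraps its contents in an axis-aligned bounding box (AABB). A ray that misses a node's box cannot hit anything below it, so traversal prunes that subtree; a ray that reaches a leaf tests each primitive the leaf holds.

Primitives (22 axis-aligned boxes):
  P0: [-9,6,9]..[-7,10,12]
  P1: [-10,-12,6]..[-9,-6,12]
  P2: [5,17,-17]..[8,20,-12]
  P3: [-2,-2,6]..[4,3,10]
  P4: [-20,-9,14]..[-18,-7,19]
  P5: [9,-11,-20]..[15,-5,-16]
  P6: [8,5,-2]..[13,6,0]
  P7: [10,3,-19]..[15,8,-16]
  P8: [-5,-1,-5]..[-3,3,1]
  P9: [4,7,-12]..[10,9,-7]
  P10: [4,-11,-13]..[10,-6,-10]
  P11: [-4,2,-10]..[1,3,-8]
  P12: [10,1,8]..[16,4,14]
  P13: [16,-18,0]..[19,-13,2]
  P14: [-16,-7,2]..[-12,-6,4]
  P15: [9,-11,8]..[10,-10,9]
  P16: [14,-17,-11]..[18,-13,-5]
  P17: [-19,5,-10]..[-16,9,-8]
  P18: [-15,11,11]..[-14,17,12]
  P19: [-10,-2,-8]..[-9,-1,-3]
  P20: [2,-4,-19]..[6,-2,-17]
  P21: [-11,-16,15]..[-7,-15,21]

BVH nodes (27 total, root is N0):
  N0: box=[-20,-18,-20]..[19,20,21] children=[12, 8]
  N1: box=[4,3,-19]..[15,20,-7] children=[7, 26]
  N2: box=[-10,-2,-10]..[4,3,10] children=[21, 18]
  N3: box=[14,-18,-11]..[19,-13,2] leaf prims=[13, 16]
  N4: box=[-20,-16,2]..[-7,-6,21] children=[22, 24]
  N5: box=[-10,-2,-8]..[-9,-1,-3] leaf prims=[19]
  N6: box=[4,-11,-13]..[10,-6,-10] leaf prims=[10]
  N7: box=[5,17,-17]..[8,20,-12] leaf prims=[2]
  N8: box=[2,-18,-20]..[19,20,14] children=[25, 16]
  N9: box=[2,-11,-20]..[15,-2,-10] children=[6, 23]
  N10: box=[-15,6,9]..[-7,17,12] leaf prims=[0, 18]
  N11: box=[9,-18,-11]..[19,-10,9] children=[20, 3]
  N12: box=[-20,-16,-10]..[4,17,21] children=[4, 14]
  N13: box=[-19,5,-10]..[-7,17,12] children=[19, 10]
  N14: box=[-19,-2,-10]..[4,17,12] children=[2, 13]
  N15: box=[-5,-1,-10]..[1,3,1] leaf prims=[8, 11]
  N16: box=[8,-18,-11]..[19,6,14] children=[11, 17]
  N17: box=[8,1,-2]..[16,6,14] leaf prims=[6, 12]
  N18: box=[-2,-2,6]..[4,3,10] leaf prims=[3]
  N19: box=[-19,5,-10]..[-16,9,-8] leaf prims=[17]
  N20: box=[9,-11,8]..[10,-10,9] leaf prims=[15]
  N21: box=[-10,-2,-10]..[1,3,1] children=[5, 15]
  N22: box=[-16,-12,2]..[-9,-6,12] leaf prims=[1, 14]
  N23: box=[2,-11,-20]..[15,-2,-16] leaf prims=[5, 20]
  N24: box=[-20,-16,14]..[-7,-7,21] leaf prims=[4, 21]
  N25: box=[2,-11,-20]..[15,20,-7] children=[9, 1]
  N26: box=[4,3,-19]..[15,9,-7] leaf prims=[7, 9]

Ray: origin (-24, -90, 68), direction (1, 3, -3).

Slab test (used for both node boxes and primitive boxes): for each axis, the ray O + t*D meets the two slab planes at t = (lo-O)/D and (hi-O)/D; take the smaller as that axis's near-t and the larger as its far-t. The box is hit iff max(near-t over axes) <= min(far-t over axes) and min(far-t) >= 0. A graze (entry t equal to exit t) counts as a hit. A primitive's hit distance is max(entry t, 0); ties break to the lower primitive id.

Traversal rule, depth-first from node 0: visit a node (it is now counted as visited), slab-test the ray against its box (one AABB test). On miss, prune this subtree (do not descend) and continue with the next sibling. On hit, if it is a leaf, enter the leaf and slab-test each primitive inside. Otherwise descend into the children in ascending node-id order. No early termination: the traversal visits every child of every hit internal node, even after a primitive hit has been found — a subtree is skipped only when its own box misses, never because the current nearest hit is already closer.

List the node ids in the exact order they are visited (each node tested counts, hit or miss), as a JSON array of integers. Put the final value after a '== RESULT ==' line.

Traverse from the root:
N0 x:[4,43] y:[24,110/3] z:[47/3,88/3] -> hit [24,88/3], descend [8, 12]
  N8 x:[26,43] y:[24,110/3] z:[18,88/3] -> hit [26,88/3], descend [16, 25]
    N16 x:[32,43] y:[24,32] z:[18,79/3] -> miss, prune
    N25 x:[26,39] y:[79/3,110/3] z:[25,88/3] -> hit [79/3,88/3], descend [1, 9]
      N1 x:[28,39] y:[31,110/3] z:[25,29] -> miss, prune
      N9 x:[26,39] y:[79/3,88/3] z:[26,88/3] -> hit [79/3,88/3], descend [6, 23]
        N6 x:[28,34] y:[79/3,28] z:[26,27] -> miss, prune
        N23 x:[26,39] y:[79/3,88/3] z:[28,88/3] -> hit [28,88/3] leaf, test {P5(miss), P20@t=86/3}
  N12 x:[4,28] y:[74/3,107/3] z:[47/3,26] -> hit [74/3,26], descend [4, 14]
    N4 x:[4,17] y:[74/3,28] z:[47/3,22] -> miss, prune
    N14 x:[5,28] y:[88/3,107/3] z:[56/3,26] -> miss, prune

11 AABB tests over nodes [0, 8, 16, 25, 1, 9, 6, 23, 12, 4, 14]; 1 leaf entered; closest P20.

== RESULT ==
[0, 8, 16, 25, 1, 9, 6, 23, 12, 4, 14]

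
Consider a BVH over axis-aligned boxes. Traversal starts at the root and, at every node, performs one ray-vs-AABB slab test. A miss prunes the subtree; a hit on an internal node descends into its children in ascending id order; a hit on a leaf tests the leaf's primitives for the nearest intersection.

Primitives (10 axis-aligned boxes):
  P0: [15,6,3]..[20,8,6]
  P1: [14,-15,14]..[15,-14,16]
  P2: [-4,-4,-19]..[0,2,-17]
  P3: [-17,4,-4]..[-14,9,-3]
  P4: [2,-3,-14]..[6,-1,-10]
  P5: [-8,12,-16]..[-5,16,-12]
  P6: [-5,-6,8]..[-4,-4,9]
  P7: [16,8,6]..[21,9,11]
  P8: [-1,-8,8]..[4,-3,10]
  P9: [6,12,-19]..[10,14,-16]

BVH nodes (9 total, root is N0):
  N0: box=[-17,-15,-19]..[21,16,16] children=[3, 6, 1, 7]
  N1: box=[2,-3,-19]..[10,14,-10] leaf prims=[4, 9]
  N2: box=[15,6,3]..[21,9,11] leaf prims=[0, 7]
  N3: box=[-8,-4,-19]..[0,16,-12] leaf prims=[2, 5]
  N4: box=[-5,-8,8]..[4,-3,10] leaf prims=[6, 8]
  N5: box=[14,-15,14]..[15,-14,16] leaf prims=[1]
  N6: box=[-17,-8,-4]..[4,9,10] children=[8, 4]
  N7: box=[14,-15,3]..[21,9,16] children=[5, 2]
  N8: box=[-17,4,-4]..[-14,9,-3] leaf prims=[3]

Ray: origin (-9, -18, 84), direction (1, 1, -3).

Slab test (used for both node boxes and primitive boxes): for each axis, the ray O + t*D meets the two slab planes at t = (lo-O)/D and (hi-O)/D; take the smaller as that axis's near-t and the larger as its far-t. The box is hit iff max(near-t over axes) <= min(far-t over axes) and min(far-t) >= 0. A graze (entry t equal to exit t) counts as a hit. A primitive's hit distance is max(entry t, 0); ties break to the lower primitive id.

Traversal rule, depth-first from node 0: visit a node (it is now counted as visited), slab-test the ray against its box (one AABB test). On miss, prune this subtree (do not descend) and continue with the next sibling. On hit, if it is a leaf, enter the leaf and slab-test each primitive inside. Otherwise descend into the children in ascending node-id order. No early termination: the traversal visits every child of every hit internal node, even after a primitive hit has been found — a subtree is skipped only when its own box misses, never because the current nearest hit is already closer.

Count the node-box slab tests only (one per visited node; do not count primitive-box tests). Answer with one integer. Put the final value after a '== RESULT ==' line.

Trace the traversal:
N0 x:[-8,30] y:[3,34] z:[68/3,103/3] -> hit [68/3,30], descend [1, 3, 6, 7]
  N1 x:[11,19] y:[15,32] z:[94/3,103/3] -> miss, prune
  N3 x:[1,9] y:[14,34] z:[32,103/3] -> miss, prune
  N6 x:[-8,13] y:[10,27] z:[74/3,88/3] -> miss, prune
  N7 x:[23,30] y:[3,27] z:[68/3,27] -> hit [23,27], descend [2, 5]
    N2 x:[24,30] y:[24,27] z:[73/3,27] -> hit [73/3,27] leaf, test {P0@t=26, P7@t=26}
    N5 x:[23,24] y:[3,4] z:[68/3,70/3] -> miss, prune

Visited [0, 1, 3, 6, 7, 2, 5]. Tests: 7 box, 1 leaf. Nearest: P0.

== RESULT ==
7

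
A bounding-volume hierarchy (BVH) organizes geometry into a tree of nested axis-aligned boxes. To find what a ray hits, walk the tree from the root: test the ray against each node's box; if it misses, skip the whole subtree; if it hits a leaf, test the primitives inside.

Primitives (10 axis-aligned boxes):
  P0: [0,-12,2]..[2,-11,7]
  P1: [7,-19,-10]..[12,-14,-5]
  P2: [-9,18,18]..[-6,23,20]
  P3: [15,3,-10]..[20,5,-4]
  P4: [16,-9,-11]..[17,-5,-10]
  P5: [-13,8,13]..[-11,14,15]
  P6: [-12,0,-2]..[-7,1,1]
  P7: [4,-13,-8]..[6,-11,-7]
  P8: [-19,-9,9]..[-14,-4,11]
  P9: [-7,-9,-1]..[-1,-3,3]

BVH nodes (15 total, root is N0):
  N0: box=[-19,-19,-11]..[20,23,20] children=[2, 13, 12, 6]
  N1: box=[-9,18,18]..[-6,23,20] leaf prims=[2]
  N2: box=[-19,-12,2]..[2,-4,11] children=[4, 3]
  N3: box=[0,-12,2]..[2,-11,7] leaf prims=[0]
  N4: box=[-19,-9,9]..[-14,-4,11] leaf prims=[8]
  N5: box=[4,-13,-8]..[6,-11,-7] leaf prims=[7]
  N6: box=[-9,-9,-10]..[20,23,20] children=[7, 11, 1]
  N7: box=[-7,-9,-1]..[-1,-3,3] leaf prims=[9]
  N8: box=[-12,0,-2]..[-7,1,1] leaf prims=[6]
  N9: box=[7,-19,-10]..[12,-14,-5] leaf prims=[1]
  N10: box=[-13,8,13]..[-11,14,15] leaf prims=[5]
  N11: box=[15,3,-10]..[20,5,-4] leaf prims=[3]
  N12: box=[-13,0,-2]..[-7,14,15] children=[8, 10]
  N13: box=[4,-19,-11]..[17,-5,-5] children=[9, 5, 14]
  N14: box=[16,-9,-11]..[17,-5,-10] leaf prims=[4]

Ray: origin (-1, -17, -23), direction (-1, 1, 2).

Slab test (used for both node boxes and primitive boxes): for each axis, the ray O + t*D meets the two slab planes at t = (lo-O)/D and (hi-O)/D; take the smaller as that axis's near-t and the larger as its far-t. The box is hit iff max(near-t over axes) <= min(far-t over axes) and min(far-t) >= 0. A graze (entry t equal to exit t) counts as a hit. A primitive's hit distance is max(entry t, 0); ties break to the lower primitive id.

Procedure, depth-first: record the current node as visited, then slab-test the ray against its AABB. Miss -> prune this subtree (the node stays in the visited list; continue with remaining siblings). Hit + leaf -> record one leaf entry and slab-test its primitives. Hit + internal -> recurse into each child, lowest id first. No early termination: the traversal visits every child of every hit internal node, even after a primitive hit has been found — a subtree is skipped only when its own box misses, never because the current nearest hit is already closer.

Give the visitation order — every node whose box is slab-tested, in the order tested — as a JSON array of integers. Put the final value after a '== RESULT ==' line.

Trace the traversal:
N0 x:[-21,18] y:[-2,40] z:[6,43/2] -> hit [6,18], descend [2, 6, 12, 13]
  N2 x:[-3,18] y:[5,13] z:[25/2,17] -> hit [25/2,13], descend [3, 4]
    N3 x:[-3,-1] y:[5,6] z:[25/2,15] -> miss, prune
    N4 x:[13,18] y:[8,13] z:[16,17] -> miss, prune
  N6 x:[-21,8] y:[8,40] z:[13/2,43/2] -> hit [8,8], descend [1, 7, 11]
    N1 x:[5,8] y:[35,40] z:[41/2,43/2] -> miss, prune
    N7 x:[0,6] y:[8,14] z:[11,13] -> miss, prune
    N11 x:[-21,-16] y:[20,22] z:[13/2,19/2] -> miss, prune
  N12 x:[6,12] y:[17,31] z:[21/2,19] -> miss, prune
  N13 x:[-18,-5] y:[-2,12] z:[6,9] -> miss, prune

order=[0, 2, 3, 4, 6, 1, 7, 11, 12, 13]  |boxes|=10  |leaves|=0  hit=miss

== RESULT ==
[0, 2, 3, 4, 6, 1, 7, 11, 12, 13]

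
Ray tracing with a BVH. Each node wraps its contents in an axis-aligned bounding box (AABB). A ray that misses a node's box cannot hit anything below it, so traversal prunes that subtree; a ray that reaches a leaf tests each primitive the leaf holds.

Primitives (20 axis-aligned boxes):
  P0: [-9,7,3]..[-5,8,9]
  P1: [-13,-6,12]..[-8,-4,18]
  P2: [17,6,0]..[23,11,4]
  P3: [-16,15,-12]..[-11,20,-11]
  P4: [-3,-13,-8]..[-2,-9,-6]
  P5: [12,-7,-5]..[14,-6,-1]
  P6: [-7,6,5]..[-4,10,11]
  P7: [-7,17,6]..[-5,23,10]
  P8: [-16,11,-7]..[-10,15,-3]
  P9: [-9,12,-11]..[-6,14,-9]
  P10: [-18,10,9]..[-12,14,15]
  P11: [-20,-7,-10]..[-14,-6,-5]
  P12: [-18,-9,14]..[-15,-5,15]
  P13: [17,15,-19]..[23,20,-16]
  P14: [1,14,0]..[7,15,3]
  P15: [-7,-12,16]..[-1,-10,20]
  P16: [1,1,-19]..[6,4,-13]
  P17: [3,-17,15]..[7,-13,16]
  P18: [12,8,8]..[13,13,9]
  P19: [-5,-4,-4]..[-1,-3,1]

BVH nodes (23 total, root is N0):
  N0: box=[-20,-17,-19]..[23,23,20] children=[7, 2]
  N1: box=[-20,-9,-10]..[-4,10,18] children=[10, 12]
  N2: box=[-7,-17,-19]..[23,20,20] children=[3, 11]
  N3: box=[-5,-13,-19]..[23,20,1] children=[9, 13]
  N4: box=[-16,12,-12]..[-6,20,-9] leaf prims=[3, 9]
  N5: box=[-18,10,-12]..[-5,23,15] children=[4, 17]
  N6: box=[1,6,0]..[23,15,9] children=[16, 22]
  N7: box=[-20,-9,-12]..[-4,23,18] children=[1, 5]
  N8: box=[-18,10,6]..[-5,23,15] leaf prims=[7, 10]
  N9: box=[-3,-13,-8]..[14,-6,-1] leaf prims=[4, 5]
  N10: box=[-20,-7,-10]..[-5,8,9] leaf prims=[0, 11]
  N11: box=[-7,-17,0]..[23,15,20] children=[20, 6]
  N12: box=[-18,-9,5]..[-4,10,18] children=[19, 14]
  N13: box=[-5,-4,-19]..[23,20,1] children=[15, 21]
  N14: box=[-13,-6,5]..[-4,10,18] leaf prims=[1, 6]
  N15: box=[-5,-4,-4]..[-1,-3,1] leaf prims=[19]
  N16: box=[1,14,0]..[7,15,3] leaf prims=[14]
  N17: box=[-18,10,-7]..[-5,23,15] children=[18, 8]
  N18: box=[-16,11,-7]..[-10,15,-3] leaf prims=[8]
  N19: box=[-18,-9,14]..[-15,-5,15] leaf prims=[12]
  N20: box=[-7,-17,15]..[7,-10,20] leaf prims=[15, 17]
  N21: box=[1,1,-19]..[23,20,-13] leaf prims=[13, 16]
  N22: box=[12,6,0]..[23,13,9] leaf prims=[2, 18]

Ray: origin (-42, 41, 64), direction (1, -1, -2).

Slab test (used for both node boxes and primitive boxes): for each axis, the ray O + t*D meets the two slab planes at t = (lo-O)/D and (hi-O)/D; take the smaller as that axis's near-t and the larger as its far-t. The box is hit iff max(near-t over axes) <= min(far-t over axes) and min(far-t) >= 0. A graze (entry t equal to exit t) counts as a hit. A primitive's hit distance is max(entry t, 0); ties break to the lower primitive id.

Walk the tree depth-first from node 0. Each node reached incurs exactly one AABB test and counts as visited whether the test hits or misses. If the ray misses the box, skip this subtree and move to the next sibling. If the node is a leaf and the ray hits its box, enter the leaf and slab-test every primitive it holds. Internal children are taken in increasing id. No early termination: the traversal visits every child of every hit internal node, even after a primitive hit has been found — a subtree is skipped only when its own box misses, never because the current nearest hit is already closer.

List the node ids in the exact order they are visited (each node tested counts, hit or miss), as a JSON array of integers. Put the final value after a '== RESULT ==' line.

Trace the traversal:
N0 x:[22,65] y:[18,58] z:[22,83/2] -> hit [22,83/2], descend [2, 7]
  N2 x:[35,65] y:[21,58] z:[22,83/2] -> hit [35,83/2], descend [3, 11]
    N3 x:[37,65] y:[21,54] z:[63/2,83/2] -> hit [37,83/2], descend [9, 13]
      N9 x:[39,56] y:[47,54] z:[65/2,36] -> miss, prune
      N13 x:[37,65] y:[21,45] z:[63/2,83/2] -> hit [37,83/2], descend [15, 21]
        N15 x:[37,41] y:[44,45] z:[63/2,34] -> miss, prune
        N21 x:[43,65] y:[21,40] z:[77/2,83/2] -> miss, prune
    N11 x:[35,65] y:[26,58] z:[22,32] -> miss, prune
  N7 x:[22,38] y:[18,50] z:[23,38] -> hit [23,38], descend [1, 5]
    N1 x:[22,38] y:[31,50] z:[23,37] -> hit [31,37], descend [10, 12]
      N10 x:[22,37] y:[33,48] z:[55/2,37] -> hit [33,37] leaf, test {P0(miss), P11(miss)}
      N12 x:[24,38] y:[31,50] z:[23,59/2] -> miss, prune
    N5 x:[24,37] y:[18,31] z:[49/2,38] -> hit [49/2,31], descend [4, 17]
      N4 x:[26,36] y:[21,29] z:[73/2,38] -> miss, prune
      N17 x:[24,37] y:[18,31] z:[49/2,71/2] -> hit [49/2,31], descend [8, 18]
        N8 x:[24,37] y:[18,31] z:[49/2,29] -> hit [49/2,29] leaf, test {P7(miss), P10@t=27}
        N18 x:[26,32] y:[26,30] z:[67/2,71/2] -> miss, prune

Summary -> nodes [0, 2, 3, 9, 13, 15, 21, 11, 7, 1, 10, 12, 5, 4, 17, 8, 18]; box-tests=17; leaf-entries=2; first=P10

== RESULT ==
[0, 2, 3, 9, 13, 15, 21, 11, 7, 1, 10, 12, 5, 4, 17, 8, 18]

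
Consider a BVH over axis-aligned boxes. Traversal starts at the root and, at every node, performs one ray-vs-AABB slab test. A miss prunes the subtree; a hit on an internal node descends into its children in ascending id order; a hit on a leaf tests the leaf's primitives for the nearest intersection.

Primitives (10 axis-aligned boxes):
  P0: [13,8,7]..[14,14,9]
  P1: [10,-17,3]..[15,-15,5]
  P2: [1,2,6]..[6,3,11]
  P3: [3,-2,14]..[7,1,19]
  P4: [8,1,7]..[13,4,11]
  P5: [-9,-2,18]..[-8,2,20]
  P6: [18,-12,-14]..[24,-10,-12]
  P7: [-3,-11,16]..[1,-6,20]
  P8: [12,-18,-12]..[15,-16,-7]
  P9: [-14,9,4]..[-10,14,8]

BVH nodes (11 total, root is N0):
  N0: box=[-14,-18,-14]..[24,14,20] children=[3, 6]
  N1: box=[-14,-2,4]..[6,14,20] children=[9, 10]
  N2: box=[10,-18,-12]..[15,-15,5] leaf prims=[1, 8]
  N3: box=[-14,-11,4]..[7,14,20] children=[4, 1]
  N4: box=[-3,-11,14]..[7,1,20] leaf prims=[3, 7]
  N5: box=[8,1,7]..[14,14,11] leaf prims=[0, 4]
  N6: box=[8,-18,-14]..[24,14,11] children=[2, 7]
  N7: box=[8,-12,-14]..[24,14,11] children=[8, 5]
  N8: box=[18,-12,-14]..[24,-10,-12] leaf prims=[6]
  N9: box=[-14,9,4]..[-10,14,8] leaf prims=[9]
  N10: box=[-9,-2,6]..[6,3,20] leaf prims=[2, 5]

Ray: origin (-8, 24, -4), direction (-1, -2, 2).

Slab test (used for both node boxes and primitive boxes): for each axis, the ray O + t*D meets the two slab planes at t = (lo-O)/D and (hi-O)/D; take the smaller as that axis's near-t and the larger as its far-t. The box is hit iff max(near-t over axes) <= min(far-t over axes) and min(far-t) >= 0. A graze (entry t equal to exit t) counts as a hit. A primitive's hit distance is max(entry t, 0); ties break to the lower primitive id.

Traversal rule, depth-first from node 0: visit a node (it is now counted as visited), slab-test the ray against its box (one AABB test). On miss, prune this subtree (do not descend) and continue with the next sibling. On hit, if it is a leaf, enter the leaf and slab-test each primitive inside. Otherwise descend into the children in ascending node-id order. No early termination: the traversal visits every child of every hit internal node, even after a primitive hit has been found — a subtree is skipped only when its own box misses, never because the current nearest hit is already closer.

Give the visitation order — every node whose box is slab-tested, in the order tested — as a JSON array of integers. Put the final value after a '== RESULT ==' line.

Traverse from the root:
N0 x:[-32,6] y:[5,21] z:[-5,12] -> hit [5,6], descend [3, 6]
  N3 x:[-15,6] y:[5,35/2] z:[4,12] -> hit [5,6], descend [1, 4]
    N1 x:[-14,6] y:[5,13] z:[4,12] -> hit [5,6], descend [9, 10]
      N9 x:[2,6] y:[5,15/2] z:[4,6] -> hit [5,6] leaf, test {P9@t=5}
      N10 x:[-14,1] y:[21/2,13] z:[5,12] -> miss, prune
    N4 x:[-15,-5] y:[23/2,35/2] z:[9,12] -> miss, prune
  N6 x:[-32,-16] y:[5,21] z:[-5,15/2] -> miss, prune

7 AABB tests over nodes [0, 3, 1, 9, 10, 4, 6]; 1 leaf entered; closest P9.

== RESULT ==
[0, 3, 1, 9, 10, 4, 6]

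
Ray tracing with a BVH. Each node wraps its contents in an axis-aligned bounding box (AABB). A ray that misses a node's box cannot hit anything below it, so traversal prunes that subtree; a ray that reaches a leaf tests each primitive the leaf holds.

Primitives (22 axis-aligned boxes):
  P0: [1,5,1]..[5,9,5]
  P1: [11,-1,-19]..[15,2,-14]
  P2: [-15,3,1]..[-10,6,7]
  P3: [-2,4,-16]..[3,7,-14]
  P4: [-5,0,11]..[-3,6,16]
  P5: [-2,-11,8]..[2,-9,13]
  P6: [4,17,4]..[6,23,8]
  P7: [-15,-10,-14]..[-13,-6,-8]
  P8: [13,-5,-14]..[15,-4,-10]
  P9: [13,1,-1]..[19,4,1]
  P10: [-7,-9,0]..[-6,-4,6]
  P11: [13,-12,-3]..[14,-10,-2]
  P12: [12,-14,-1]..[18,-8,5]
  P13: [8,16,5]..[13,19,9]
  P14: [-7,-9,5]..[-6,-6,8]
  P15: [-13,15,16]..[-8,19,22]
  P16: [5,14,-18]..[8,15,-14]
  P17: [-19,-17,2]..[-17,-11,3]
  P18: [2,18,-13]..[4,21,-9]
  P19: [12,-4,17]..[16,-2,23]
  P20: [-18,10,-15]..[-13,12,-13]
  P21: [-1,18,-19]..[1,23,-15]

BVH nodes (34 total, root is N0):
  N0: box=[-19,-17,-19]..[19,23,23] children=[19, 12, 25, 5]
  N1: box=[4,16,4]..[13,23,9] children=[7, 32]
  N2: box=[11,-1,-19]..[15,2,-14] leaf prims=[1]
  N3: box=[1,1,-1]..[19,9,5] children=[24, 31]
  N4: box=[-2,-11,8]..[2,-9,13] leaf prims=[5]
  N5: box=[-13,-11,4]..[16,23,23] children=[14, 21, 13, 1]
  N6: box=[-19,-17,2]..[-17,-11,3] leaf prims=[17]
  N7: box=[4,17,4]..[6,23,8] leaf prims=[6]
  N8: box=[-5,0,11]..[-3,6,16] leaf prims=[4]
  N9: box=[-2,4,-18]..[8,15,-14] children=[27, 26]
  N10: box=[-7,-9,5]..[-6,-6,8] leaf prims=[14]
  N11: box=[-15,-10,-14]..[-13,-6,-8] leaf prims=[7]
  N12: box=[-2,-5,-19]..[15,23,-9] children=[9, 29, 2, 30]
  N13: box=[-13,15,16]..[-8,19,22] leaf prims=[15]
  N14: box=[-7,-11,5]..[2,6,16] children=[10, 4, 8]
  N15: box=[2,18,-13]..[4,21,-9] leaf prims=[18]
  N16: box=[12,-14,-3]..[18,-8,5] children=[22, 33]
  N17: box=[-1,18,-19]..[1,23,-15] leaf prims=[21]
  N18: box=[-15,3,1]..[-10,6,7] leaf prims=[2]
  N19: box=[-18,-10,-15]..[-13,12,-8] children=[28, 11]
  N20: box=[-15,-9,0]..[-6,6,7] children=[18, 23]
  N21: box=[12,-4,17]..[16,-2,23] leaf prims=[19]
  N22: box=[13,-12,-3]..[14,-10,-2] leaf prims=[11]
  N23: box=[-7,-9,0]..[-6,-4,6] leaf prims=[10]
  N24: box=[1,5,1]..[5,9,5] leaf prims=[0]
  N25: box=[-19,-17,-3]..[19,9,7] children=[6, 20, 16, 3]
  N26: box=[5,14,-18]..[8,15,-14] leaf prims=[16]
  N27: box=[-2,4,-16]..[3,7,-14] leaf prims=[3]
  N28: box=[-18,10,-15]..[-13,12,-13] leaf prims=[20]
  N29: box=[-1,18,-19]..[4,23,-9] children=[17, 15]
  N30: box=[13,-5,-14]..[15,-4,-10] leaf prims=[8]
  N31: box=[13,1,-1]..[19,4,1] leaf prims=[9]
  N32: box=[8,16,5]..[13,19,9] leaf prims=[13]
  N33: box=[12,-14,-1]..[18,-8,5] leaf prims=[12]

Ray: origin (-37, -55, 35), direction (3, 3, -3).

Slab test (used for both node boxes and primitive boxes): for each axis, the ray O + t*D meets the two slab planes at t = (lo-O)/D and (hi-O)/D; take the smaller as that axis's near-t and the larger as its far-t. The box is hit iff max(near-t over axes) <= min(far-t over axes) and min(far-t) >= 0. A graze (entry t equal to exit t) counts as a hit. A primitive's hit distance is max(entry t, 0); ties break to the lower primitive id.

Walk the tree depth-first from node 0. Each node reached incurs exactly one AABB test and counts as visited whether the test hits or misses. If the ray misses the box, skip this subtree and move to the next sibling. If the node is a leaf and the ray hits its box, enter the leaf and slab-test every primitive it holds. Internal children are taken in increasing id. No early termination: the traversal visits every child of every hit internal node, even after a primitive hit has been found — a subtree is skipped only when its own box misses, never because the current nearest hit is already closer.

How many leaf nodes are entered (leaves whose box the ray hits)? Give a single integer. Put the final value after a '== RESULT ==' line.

Trace the traversal:
N0 x:[6,56/3] y:[38/3,26] z:[4,18] -> hit [38/3,18], descend [5, 12, 19, 25]
  N5 x:[8,53/3] y:[44/3,26] z:[4,31/3] -> miss, prune
  N12 x:[35/3,52/3] y:[50/3,26] z:[44/3,18] -> hit [50/3,52/3], descend [2, 9, 29, 30]
    N2 x:[16,52/3] y:[18,19] z:[49/3,18] -> miss, prune
    N9 x:[35/3,15] y:[59/3,70/3] z:[49/3,53/3] -> miss, prune
    N29 x:[12,41/3] y:[73/3,26] z:[44/3,18] -> miss, prune
    N30 x:[50/3,52/3] y:[50/3,17] z:[15,49/3] -> miss, prune
  N19 x:[19/3,8] y:[15,67/3] z:[43/3,50/3] -> miss, prune
  N25 x:[6,56/3] y:[38/3,64/3] z:[28/3,38/3] -> hit [38/3,38/3], descend [3, 6, 16, 20]
    N3 x:[38/3,56/3] y:[56/3,64/3] z:[10,12] -> miss, prune
    N6 x:[6,20/3] y:[38/3,44/3] z:[32/3,11] -> miss, prune
    N16 x:[49/3,55/3] y:[41/3,47/3] z:[10,38/3] -> miss, prune
    N20 x:[22/3,31/3] y:[46/3,61/3] z:[28/3,35/3] -> miss, prune

Visited [0, 5, 12, 2, 9, 29, 30, 19, 25, 3, 6, 16, 20]. Tests: 13 box, 0 leaf. Nearest: miss.

== RESULT ==
0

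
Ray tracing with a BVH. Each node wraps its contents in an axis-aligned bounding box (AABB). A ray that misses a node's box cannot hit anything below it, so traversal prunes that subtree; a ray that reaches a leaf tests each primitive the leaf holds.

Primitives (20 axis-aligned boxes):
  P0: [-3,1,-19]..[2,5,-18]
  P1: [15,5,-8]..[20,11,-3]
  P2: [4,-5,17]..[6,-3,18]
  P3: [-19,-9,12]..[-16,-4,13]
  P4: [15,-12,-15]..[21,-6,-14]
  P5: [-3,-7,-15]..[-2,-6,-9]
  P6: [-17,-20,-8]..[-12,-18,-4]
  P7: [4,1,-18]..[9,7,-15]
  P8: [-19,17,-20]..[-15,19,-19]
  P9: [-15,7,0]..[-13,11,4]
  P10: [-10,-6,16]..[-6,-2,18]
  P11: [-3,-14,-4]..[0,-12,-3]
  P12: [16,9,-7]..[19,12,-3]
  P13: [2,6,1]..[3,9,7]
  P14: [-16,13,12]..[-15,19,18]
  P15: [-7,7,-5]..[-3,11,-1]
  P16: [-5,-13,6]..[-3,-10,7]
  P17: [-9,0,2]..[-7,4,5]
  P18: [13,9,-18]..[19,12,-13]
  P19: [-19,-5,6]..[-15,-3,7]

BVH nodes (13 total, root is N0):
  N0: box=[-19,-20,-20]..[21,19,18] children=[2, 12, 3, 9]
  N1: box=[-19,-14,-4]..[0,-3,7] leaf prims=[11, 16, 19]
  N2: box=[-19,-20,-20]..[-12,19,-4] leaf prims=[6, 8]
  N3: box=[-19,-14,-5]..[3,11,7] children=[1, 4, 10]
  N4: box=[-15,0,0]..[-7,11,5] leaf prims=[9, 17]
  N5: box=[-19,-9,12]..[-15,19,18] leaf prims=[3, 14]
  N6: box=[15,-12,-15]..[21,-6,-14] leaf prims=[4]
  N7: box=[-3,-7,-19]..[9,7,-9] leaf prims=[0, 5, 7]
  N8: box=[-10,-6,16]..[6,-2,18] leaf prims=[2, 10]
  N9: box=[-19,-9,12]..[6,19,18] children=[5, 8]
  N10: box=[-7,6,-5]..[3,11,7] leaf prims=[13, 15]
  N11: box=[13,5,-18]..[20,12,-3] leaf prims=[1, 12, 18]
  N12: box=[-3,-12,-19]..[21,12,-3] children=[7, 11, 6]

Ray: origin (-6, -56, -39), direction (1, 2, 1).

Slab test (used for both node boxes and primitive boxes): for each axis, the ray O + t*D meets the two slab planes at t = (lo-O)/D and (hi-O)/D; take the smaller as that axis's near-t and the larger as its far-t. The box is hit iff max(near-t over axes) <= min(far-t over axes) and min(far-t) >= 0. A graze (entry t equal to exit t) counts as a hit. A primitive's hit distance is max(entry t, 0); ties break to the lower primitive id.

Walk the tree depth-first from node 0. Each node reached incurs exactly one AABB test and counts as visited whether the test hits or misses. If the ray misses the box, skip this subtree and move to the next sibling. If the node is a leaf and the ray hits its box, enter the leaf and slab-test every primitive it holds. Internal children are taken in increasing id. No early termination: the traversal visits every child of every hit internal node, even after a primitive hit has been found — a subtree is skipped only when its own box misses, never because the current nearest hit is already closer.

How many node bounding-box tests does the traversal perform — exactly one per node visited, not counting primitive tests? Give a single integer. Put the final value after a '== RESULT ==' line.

Walk:
N0 x:[-13,27] y:[18,75/2] z:[19,57] -> hit [19,27], descend [2, 3, 9, 12]
  N2 x:[-13,-6] y:[18,75/2] z:[19,35] -> miss, prune
  N3 x:[-13,9] y:[21,67/2] z:[34,46] -> miss, prune
  N9 x:[-13,12] y:[47/2,75/2] z:[51,57] -> miss, prune
  N12 x:[3,27] y:[22,34] z:[20,36] -> hit [22,27], descend [6, 7, 11]
    N6 x:[21,27] y:[22,25] z:[24,25] -> hit [24,25] leaf, test {P4@t=24}
    N7 x:[3,15] y:[49/2,63/2] z:[20,30] -> miss, prune
    N11 x:[19,26] y:[61/2,34] z:[21,36] -> miss, prune

Visited [0, 2, 3, 9, 12, 6, 7, 11]. Tests: 8 box, 1 leaf. Nearest: P4.

== RESULT ==
8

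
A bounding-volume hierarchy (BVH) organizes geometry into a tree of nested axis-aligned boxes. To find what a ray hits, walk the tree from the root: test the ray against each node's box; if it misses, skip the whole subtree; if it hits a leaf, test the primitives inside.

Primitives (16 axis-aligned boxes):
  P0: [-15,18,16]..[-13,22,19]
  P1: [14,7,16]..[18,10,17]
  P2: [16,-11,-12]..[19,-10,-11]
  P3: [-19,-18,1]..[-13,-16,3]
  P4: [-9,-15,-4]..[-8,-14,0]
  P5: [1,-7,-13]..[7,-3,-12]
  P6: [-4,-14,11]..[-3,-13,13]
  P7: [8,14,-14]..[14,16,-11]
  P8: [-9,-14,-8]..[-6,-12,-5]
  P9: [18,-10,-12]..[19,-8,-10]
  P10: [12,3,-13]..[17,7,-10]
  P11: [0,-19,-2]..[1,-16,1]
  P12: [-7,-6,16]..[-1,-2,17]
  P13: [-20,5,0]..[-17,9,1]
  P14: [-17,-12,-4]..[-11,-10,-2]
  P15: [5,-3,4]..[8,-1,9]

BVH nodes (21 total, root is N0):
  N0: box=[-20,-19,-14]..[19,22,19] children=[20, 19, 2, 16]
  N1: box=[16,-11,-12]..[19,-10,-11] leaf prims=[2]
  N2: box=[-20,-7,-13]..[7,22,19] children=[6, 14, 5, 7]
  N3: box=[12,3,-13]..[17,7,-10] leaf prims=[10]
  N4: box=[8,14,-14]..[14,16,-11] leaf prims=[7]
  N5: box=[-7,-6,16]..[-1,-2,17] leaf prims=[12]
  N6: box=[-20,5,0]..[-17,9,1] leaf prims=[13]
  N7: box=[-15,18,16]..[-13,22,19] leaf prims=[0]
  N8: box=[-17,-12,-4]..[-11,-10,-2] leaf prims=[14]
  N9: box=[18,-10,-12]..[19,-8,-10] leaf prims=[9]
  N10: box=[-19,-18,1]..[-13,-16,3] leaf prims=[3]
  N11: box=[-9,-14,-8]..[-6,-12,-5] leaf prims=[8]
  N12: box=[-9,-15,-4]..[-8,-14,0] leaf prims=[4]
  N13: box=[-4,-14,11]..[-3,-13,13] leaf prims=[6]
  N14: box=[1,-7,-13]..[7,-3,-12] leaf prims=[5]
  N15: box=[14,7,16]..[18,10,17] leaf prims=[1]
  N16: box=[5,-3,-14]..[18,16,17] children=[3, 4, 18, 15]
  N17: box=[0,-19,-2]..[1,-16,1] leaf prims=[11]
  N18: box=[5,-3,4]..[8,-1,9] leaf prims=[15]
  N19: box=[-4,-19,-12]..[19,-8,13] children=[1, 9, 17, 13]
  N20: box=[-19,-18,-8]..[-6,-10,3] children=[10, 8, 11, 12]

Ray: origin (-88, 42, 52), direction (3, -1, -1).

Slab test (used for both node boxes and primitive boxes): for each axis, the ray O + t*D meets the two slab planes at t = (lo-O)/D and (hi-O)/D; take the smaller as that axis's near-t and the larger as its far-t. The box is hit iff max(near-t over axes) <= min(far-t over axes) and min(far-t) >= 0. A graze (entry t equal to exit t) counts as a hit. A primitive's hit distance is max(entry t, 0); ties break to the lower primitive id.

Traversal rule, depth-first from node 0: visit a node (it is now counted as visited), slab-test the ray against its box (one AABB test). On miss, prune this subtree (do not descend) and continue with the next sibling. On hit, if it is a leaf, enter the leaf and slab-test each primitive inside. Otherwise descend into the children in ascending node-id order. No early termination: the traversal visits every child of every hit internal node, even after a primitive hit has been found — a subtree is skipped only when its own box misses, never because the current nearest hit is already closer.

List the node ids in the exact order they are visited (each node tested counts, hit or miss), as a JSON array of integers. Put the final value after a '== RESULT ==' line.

Walk:
N0 x:[68/3,107/3] y:[20,61] z:[33,66] -> hit [33,107/3], descend [2, 16, 19, 20]
  N2 x:[68/3,95/3] y:[20,49] z:[33,65] -> miss, prune
  N16 x:[31,106/3] y:[26,45] z:[35,66] -> hit [35,106/3], descend [3, 4, 15, 18]
    N3 x:[100/3,35] y:[35,39] z:[62,65] -> miss, prune
    N4 x:[32,34] y:[26,28] z:[63,66] -> miss, prune
    N15 x:[34,106/3] y:[32,35] z:[35,36] -> hit [35,35] leaf, test {P1@t=35}
    N18 x:[31,32] y:[43,45] z:[43,48] -> miss, prune
  N19 x:[28,107/3] y:[50,61] z:[39,64] -> miss, prune
  N20 x:[23,82/3] y:[52,60] z:[49,60] -> miss, prune

order=[0, 2, 16, 3, 4, 15, 18, 19, 20]  |boxes|=9  |leaves|=1  hit=P1

== RESULT ==
[0, 2, 16, 3, 4, 15, 18, 19, 20]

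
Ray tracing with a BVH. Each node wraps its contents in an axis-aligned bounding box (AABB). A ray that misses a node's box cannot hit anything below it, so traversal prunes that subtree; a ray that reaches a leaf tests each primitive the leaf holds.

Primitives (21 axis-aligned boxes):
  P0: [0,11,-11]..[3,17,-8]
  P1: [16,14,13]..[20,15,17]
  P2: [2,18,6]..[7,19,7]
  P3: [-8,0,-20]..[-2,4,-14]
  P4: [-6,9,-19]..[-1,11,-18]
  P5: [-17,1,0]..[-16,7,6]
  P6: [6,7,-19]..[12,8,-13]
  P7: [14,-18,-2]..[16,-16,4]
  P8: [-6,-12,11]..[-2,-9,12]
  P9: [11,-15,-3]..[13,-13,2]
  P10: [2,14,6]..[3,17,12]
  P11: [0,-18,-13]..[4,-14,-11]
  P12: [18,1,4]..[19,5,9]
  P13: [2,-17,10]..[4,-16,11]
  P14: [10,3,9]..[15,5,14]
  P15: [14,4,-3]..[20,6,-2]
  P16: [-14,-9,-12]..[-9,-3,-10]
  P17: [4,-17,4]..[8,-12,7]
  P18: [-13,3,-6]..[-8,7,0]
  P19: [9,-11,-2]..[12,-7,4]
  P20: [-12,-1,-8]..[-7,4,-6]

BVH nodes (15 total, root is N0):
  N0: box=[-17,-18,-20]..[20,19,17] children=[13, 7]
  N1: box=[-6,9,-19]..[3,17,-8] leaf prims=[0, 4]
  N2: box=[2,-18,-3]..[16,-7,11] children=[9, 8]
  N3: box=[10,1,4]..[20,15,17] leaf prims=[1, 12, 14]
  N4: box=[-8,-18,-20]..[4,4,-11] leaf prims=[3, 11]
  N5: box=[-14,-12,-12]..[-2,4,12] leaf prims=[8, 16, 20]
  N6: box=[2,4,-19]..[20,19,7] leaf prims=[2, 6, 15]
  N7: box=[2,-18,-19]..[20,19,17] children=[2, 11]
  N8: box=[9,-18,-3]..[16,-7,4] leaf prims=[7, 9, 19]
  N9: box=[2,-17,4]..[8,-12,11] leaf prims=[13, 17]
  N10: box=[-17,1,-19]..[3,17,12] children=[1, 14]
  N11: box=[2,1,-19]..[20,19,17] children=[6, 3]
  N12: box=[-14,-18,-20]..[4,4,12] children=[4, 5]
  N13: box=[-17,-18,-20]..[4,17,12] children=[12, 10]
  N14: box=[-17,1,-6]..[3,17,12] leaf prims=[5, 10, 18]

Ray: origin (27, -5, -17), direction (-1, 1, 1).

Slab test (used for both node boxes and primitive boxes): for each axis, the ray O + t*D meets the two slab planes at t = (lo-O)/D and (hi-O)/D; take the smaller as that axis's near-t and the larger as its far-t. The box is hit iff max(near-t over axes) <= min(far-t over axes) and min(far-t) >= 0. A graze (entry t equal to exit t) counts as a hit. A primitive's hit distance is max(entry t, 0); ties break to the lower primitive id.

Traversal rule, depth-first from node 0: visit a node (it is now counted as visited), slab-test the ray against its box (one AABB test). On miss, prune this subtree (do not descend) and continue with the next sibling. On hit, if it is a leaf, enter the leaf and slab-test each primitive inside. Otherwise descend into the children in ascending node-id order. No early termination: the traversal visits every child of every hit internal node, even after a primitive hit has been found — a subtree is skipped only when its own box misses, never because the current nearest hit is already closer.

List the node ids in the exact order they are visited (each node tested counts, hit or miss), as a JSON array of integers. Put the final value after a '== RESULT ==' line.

Walk:
N0 x:[7,44] y:[-13,24] z:[-3,34] -> hit [7,24], descend [7, 13]
  N7 x:[7,25] y:[-13,24] z:[-2,34] -> hit [7,24], descend [2, 11]
    N2 x:[11,25] y:[-13,-2] z:[14,28] -> miss, prune
    N11 x:[7,25] y:[6,24] z:[-2,34] -> hit [7,24], descend [3, 6]
      N3 x:[7,17] y:[6,20] z:[21,34] -> miss, prune
      N6 x:[7,25] y:[9,24] z:[-2,24] -> hit [9,24] leaf, test {P2@t=23, P6(miss), P15(miss)}
  N13 x:[23,44] y:[-13,22] z:[-3,29] -> miss, prune

7 AABB tests over nodes [0, 7, 2, 11, 3, 6, 13]; 1 leaf entered; closest P2.

== RESULT ==
[0, 7, 2, 11, 3, 6, 13]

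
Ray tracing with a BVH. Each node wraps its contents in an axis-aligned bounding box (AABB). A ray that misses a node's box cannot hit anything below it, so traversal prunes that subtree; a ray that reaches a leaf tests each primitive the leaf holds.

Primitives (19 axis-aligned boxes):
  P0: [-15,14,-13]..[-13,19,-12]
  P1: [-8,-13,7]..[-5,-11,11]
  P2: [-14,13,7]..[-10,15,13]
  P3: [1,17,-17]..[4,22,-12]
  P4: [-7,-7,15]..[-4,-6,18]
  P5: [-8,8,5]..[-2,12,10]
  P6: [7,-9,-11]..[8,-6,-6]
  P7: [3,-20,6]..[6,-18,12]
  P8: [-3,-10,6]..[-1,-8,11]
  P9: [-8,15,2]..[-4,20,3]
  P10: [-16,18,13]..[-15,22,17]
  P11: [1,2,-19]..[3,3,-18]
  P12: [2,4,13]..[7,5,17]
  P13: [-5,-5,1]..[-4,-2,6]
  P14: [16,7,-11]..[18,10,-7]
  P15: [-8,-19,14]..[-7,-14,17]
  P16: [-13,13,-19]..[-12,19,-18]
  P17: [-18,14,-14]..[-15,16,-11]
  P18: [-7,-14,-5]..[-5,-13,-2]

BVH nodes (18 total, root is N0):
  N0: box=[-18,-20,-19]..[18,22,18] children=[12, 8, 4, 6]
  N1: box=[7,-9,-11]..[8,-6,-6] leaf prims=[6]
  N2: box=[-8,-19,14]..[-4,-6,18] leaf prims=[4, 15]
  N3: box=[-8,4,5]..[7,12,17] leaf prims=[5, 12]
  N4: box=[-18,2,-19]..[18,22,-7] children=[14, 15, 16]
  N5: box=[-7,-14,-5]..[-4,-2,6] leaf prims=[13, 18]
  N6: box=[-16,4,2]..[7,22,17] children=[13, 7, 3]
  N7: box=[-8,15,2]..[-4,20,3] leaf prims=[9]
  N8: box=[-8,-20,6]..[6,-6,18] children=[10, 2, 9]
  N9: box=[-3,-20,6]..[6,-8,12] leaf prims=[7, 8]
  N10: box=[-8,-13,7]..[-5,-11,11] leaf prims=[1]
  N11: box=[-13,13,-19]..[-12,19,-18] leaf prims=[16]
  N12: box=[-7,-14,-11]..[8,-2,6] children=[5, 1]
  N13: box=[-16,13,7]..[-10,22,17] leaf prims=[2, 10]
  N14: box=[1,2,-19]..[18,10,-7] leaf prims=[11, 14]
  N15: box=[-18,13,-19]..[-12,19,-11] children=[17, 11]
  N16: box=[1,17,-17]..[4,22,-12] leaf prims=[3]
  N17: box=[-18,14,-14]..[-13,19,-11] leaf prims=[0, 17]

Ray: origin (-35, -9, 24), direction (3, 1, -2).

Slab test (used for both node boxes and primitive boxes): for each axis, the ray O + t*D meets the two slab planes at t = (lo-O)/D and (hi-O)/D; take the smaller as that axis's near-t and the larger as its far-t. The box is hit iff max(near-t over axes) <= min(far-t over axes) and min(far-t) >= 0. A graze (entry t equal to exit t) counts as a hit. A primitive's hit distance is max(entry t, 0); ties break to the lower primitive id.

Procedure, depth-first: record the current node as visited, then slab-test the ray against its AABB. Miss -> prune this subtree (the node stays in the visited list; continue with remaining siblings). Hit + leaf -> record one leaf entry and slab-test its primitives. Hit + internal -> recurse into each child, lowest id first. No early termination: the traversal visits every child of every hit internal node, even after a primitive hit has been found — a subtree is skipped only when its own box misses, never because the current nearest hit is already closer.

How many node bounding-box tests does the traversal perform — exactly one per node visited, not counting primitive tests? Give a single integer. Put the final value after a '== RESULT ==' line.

Trace the traversal:
N0 x:[17/3,53/3] y:[-11,31] z:[3,43/2] -> hit [17/3,53/3], descend [4, 6, 8, 12]
  N4 x:[17/3,53/3] y:[11,31] z:[31/2,43/2] -> hit [31/2,53/3], descend [14, 15, 16]
    N14 x:[12,53/3] y:[11,19] z:[31/2,43/2] -> hit [31/2,53/3] leaf, test {P11(miss), P14@t=17}
    N15 x:[17/3,23/3] y:[22,28] z:[35/2,43/2] -> miss, prune
    N16 x:[12,13] y:[26,31] z:[18,41/2] -> miss, prune
  N6 x:[19/3,14] y:[13,31] z:[7/2,11] -> miss, prune
  N8 x:[9,41/3] y:[-11,3] z:[3,9] -> miss, prune
  N12 x:[28/3,43/3] y:[-5,7] z:[9,35/2] -> miss, prune

Summary -> nodes [0, 4, 14, 15, 16, 6, 8, 12]; box-tests=8; leaf-entries=1; first=P14

== RESULT ==
8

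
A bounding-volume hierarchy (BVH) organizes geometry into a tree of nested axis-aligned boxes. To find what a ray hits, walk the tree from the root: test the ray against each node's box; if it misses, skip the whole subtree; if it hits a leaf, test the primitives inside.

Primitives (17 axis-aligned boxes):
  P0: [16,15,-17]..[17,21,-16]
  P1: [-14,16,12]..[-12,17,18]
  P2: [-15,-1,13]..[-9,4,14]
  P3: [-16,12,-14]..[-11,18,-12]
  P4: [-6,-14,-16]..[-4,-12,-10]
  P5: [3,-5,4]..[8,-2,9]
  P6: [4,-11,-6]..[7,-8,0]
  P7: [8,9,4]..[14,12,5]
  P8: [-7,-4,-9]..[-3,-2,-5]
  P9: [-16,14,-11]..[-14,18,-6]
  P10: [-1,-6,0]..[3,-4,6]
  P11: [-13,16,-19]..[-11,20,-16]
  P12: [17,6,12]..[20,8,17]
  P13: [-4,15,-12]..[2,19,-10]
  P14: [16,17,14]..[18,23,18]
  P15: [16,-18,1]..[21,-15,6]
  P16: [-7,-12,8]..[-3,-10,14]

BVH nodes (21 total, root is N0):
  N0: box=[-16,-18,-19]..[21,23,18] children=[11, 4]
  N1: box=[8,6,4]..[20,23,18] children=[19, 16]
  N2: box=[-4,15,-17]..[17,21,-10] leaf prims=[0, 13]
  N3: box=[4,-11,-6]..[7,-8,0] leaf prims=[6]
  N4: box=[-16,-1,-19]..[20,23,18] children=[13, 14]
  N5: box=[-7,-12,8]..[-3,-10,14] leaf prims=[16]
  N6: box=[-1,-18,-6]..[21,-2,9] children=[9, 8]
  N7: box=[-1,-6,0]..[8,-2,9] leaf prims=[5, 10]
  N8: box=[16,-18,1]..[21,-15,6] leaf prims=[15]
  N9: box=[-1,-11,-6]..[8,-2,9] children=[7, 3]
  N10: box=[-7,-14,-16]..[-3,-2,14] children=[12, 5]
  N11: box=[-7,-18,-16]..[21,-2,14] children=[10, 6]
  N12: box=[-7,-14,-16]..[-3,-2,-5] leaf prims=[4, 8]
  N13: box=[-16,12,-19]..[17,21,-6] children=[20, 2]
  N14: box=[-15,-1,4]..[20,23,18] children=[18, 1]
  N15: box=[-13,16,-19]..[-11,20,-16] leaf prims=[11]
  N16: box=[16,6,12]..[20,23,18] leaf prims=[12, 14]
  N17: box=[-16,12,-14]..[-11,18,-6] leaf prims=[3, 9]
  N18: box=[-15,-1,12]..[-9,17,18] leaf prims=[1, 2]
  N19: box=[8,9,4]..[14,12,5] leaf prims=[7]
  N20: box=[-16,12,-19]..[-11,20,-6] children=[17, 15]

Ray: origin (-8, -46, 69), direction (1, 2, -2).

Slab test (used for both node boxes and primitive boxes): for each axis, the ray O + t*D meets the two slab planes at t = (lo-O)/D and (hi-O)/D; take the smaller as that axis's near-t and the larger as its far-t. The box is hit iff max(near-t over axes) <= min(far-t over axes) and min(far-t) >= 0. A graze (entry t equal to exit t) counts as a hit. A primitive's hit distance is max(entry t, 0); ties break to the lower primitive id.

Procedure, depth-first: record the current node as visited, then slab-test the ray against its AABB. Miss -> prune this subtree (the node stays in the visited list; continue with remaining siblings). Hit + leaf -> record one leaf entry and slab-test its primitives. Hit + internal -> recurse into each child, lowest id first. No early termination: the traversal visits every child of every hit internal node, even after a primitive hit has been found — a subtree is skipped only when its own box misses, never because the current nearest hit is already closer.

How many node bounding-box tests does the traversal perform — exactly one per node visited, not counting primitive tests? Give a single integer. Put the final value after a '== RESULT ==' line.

Trace the traversal:
N0 x:[-8,29] y:[14,69/2] z:[51/2,44] -> hit [51/2,29], descend [4, 11]
  N4 x:[-8,28] y:[45/2,69/2] z:[51/2,44] -> hit [51/2,28], descend [13, 14]
    N13 x:[-8,25] y:[29,67/2] z:[75/2,44] -> miss, prune
    N14 x:[-7,28] y:[45/2,69/2] z:[51/2,65/2] -> hit [51/2,28], descend [1, 18]
      N1 x:[16,28] y:[26,69/2] z:[51/2,65/2] -> hit [26,28], descend [16, 19]
        N16 x:[24,28] y:[26,69/2] z:[51/2,57/2] -> hit [26,28] leaf, test {P12@t=26, P14(miss)}
        N19 x:[16,22] y:[55/2,29] z:[32,65/2] -> miss, prune
      N18 x:[-7,-1] y:[45/2,63/2] z:[51/2,57/2] -> miss, prune
  N11 x:[1,29] y:[14,22] z:[55/2,85/2] -> miss, prune

Summary -> nodes [0, 4, 13, 14, 1, 16, 19, 18, 11]; box-tests=9; leaf-entries=1; first=P12

== RESULT ==
9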